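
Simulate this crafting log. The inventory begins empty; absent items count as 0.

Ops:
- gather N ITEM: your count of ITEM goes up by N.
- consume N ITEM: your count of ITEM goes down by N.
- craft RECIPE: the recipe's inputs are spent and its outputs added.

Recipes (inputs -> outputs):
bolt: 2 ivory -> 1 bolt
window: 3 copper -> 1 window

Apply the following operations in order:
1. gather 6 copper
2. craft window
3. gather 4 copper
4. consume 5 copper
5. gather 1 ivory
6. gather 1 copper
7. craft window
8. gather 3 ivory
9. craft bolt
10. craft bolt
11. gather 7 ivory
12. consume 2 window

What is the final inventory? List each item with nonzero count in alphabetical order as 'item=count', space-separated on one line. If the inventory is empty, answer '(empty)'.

Answer: bolt=2 ivory=7

Derivation:
After 1 (gather 6 copper): copper=6
After 2 (craft window): copper=3 window=1
After 3 (gather 4 copper): copper=7 window=1
After 4 (consume 5 copper): copper=2 window=1
After 5 (gather 1 ivory): copper=2 ivory=1 window=1
After 6 (gather 1 copper): copper=3 ivory=1 window=1
After 7 (craft window): ivory=1 window=2
After 8 (gather 3 ivory): ivory=4 window=2
After 9 (craft bolt): bolt=1 ivory=2 window=2
After 10 (craft bolt): bolt=2 window=2
After 11 (gather 7 ivory): bolt=2 ivory=7 window=2
After 12 (consume 2 window): bolt=2 ivory=7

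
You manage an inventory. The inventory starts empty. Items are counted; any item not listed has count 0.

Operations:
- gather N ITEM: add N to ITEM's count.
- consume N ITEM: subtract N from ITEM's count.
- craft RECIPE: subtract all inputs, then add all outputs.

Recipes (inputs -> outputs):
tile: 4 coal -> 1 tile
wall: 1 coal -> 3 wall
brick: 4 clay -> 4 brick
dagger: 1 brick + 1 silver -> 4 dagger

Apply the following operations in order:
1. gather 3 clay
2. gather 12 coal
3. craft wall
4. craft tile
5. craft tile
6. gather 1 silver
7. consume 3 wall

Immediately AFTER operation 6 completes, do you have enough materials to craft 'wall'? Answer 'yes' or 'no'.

Answer: yes

Derivation:
After 1 (gather 3 clay): clay=3
After 2 (gather 12 coal): clay=3 coal=12
After 3 (craft wall): clay=3 coal=11 wall=3
After 4 (craft tile): clay=3 coal=7 tile=1 wall=3
After 5 (craft tile): clay=3 coal=3 tile=2 wall=3
After 6 (gather 1 silver): clay=3 coal=3 silver=1 tile=2 wall=3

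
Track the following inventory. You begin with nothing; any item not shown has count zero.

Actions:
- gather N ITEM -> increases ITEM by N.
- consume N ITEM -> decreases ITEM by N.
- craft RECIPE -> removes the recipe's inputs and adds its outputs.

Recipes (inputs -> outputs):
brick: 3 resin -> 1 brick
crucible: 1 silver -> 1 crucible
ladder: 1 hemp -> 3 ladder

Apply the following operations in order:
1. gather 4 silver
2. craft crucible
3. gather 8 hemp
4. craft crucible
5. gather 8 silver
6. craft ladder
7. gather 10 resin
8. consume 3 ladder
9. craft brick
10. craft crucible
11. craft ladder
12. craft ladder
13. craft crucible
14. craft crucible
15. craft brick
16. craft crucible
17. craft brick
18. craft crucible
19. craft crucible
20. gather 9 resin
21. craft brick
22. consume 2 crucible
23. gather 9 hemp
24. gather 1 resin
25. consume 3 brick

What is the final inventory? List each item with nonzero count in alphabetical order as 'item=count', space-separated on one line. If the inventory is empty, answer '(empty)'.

After 1 (gather 4 silver): silver=4
After 2 (craft crucible): crucible=1 silver=3
After 3 (gather 8 hemp): crucible=1 hemp=8 silver=3
After 4 (craft crucible): crucible=2 hemp=8 silver=2
After 5 (gather 8 silver): crucible=2 hemp=8 silver=10
After 6 (craft ladder): crucible=2 hemp=7 ladder=3 silver=10
After 7 (gather 10 resin): crucible=2 hemp=7 ladder=3 resin=10 silver=10
After 8 (consume 3 ladder): crucible=2 hemp=7 resin=10 silver=10
After 9 (craft brick): brick=1 crucible=2 hemp=7 resin=7 silver=10
After 10 (craft crucible): brick=1 crucible=3 hemp=7 resin=7 silver=9
After 11 (craft ladder): brick=1 crucible=3 hemp=6 ladder=3 resin=7 silver=9
After 12 (craft ladder): brick=1 crucible=3 hemp=5 ladder=6 resin=7 silver=9
After 13 (craft crucible): brick=1 crucible=4 hemp=5 ladder=6 resin=7 silver=8
After 14 (craft crucible): brick=1 crucible=5 hemp=5 ladder=6 resin=7 silver=7
After 15 (craft brick): brick=2 crucible=5 hemp=5 ladder=6 resin=4 silver=7
After 16 (craft crucible): brick=2 crucible=6 hemp=5 ladder=6 resin=4 silver=6
After 17 (craft brick): brick=3 crucible=6 hemp=5 ladder=6 resin=1 silver=6
After 18 (craft crucible): brick=3 crucible=7 hemp=5 ladder=6 resin=1 silver=5
After 19 (craft crucible): brick=3 crucible=8 hemp=5 ladder=6 resin=1 silver=4
After 20 (gather 9 resin): brick=3 crucible=8 hemp=5 ladder=6 resin=10 silver=4
After 21 (craft brick): brick=4 crucible=8 hemp=5 ladder=6 resin=7 silver=4
After 22 (consume 2 crucible): brick=4 crucible=6 hemp=5 ladder=6 resin=7 silver=4
After 23 (gather 9 hemp): brick=4 crucible=6 hemp=14 ladder=6 resin=7 silver=4
After 24 (gather 1 resin): brick=4 crucible=6 hemp=14 ladder=6 resin=8 silver=4
After 25 (consume 3 brick): brick=1 crucible=6 hemp=14 ladder=6 resin=8 silver=4

Answer: brick=1 crucible=6 hemp=14 ladder=6 resin=8 silver=4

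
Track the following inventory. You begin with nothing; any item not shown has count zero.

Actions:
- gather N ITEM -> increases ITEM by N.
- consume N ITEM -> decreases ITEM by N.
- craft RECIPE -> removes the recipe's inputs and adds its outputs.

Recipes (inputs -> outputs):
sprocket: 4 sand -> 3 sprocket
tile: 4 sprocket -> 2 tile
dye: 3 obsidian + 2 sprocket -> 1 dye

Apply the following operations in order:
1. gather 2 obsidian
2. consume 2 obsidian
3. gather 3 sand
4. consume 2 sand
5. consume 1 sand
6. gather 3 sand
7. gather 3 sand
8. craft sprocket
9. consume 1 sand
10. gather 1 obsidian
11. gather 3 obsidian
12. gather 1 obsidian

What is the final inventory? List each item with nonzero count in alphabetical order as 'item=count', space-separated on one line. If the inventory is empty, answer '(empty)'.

Answer: obsidian=5 sand=1 sprocket=3

Derivation:
After 1 (gather 2 obsidian): obsidian=2
After 2 (consume 2 obsidian): (empty)
After 3 (gather 3 sand): sand=3
After 4 (consume 2 sand): sand=1
After 5 (consume 1 sand): (empty)
After 6 (gather 3 sand): sand=3
After 7 (gather 3 sand): sand=6
After 8 (craft sprocket): sand=2 sprocket=3
After 9 (consume 1 sand): sand=1 sprocket=3
After 10 (gather 1 obsidian): obsidian=1 sand=1 sprocket=3
After 11 (gather 3 obsidian): obsidian=4 sand=1 sprocket=3
After 12 (gather 1 obsidian): obsidian=5 sand=1 sprocket=3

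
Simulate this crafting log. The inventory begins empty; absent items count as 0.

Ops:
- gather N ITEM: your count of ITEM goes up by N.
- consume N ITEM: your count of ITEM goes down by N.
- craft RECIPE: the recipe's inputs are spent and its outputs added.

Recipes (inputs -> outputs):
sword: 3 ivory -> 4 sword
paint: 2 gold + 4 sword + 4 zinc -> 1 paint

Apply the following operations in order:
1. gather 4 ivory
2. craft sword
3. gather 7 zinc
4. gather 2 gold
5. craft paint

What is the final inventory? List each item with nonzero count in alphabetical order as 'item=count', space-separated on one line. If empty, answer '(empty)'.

Answer: ivory=1 paint=1 zinc=3

Derivation:
After 1 (gather 4 ivory): ivory=4
After 2 (craft sword): ivory=1 sword=4
After 3 (gather 7 zinc): ivory=1 sword=4 zinc=7
After 4 (gather 2 gold): gold=2 ivory=1 sword=4 zinc=7
After 5 (craft paint): ivory=1 paint=1 zinc=3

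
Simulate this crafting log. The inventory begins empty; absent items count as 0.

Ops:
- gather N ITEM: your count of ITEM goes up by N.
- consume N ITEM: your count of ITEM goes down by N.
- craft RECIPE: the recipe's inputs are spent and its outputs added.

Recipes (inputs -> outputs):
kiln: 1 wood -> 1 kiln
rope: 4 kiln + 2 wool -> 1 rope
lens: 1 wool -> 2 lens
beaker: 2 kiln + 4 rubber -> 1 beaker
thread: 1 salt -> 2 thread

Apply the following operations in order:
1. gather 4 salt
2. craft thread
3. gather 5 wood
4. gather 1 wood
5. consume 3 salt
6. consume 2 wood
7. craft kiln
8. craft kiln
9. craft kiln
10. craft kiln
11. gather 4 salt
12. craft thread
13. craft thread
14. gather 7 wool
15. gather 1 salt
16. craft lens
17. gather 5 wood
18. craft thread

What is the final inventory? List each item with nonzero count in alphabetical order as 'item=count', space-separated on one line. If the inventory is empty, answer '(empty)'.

After 1 (gather 4 salt): salt=4
After 2 (craft thread): salt=3 thread=2
After 3 (gather 5 wood): salt=3 thread=2 wood=5
After 4 (gather 1 wood): salt=3 thread=2 wood=6
After 5 (consume 3 salt): thread=2 wood=6
After 6 (consume 2 wood): thread=2 wood=4
After 7 (craft kiln): kiln=1 thread=2 wood=3
After 8 (craft kiln): kiln=2 thread=2 wood=2
After 9 (craft kiln): kiln=3 thread=2 wood=1
After 10 (craft kiln): kiln=4 thread=2
After 11 (gather 4 salt): kiln=4 salt=4 thread=2
After 12 (craft thread): kiln=4 salt=3 thread=4
After 13 (craft thread): kiln=4 salt=2 thread=6
After 14 (gather 7 wool): kiln=4 salt=2 thread=6 wool=7
After 15 (gather 1 salt): kiln=4 salt=3 thread=6 wool=7
After 16 (craft lens): kiln=4 lens=2 salt=3 thread=6 wool=6
After 17 (gather 5 wood): kiln=4 lens=2 salt=3 thread=6 wood=5 wool=6
After 18 (craft thread): kiln=4 lens=2 salt=2 thread=8 wood=5 wool=6

Answer: kiln=4 lens=2 salt=2 thread=8 wood=5 wool=6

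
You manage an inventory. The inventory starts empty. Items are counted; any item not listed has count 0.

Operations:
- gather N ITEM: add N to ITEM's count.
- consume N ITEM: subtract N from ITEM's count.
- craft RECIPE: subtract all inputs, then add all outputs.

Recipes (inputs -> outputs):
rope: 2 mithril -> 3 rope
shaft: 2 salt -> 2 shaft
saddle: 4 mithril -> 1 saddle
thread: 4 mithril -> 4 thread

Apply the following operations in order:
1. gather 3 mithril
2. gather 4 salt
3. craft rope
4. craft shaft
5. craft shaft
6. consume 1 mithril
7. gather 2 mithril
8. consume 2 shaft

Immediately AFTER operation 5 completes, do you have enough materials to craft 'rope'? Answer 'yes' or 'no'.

Answer: no

Derivation:
After 1 (gather 3 mithril): mithril=3
After 2 (gather 4 salt): mithril=3 salt=4
After 3 (craft rope): mithril=1 rope=3 salt=4
After 4 (craft shaft): mithril=1 rope=3 salt=2 shaft=2
After 5 (craft shaft): mithril=1 rope=3 shaft=4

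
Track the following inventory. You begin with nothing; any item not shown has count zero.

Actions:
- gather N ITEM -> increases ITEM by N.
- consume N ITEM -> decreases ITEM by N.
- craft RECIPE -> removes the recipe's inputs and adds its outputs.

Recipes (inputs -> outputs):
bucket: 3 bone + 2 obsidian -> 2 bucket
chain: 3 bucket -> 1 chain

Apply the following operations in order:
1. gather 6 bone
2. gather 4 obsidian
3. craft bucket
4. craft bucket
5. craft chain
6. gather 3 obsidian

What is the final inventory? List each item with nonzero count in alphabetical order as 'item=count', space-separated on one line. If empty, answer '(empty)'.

After 1 (gather 6 bone): bone=6
After 2 (gather 4 obsidian): bone=6 obsidian=4
After 3 (craft bucket): bone=3 bucket=2 obsidian=2
After 4 (craft bucket): bucket=4
After 5 (craft chain): bucket=1 chain=1
After 6 (gather 3 obsidian): bucket=1 chain=1 obsidian=3

Answer: bucket=1 chain=1 obsidian=3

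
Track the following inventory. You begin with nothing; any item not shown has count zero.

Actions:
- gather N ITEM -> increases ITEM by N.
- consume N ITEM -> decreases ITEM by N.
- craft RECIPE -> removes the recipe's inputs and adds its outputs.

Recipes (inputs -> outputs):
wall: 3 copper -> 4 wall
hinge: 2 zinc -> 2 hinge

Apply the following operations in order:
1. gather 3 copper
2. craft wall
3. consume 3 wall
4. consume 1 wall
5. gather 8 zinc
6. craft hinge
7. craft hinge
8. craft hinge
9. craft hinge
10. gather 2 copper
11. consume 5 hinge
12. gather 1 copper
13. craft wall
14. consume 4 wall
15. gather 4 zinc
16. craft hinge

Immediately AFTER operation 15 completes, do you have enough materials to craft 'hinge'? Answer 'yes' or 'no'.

After 1 (gather 3 copper): copper=3
After 2 (craft wall): wall=4
After 3 (consume 3 wall): wall=1
After 4 (consume 1 wall): (empty)
After 5 (gather 8 zinc): zinc=8
After 6 (craft hinge): hinge=2 zinc=6
After 7 (craft hinge): hinge=4 zinc=4
After 8 (craft hinge): hinge=6 zinc=2
After 9 (craft hinge): hinge=8
After 10 (gather 2 copper): copper=2 hinge=8
After 11 (consume 5 hinge): copper=2 hinge=3
After 12 (gather 1 copper): copper=3 hinge=3
After 13 (craft wall): hinge=3 wall=4
After 14 (consume 4 wall): hinge=3
After 15 (gather 4 zinc): hinge=3 zinc=4

Answer: yes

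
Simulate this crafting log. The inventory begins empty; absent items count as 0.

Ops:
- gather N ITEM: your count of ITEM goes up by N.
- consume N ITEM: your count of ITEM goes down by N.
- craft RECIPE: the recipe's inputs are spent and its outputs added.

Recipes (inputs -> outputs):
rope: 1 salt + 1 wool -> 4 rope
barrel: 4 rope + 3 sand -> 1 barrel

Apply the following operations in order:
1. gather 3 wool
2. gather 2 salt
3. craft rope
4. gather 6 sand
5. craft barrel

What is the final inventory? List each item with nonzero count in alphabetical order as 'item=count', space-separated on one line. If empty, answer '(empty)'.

Answer: barrel=1 salt=1 sand=3 wool=2

Derivation:
After 1 (gather 3 wool): wool=3
After 2 (gather 2 salt): salt=2 wool=3
After 3 (craft rope): rope=4 salt=1 wool=2
After 4 (gather 6 sand): rope=4 salt=1 sand=6 wool=2
After 5 (craft barrel): barrel=1 salt=1 sand=3 wool=2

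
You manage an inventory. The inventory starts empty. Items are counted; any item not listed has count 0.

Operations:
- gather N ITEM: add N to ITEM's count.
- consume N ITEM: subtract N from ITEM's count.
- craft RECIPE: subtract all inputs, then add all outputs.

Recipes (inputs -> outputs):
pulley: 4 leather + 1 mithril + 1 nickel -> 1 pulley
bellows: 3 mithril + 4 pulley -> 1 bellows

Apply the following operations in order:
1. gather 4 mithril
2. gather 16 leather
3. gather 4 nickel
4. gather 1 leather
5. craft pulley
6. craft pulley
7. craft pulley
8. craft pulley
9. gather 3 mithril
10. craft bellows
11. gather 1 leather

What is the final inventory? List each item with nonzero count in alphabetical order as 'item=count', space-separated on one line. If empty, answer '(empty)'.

Answer: bellows=1 leather=2

Derivation:
After 1 (gather 4 mithril): mithril=4
After 2 (gather 16 leather): leather=16 mithril=4
After 3 (gather 4 nickel): leather=16 mithril=4 nickel=4
After 4 (gather 1 leather): leather=17 mithril=4 nickel=4
After 5 (craft pulley): leather=13 mithril=3 nickel=3 pulley=1
After 6 (craft pulley): leather=9 mithril=2 nickel=2 pulley=2
After 7 (craft pulley): leather=5 mithril=1 nickel=1 pulley=3
After 8 (craft pulley): leather=1 pulley=4
After 9 (gather 3 mithril): leather=1 mithril=3 pulley=4
After 10 (craft bellows): bellows=1 leather=1
After 11 (gather 1 leather): bellows=1 leather=2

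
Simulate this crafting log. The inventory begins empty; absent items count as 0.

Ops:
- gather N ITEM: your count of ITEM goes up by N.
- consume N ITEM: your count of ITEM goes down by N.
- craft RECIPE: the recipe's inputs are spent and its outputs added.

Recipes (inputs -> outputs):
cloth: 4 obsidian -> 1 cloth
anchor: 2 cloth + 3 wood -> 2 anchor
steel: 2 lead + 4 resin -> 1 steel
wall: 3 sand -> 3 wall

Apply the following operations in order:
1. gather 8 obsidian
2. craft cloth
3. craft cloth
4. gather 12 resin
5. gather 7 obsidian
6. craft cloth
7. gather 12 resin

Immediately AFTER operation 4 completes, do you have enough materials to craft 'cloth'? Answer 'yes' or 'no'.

Answer: no

Derivation:
After 1 (gather 8 obsidian): obsidian=8
After 2 (craft cloth): cloth=1 obsidian=4
After 3 (craft cloth): cloth=2
After 4 (gather 12 resin): cloth=2 resin=12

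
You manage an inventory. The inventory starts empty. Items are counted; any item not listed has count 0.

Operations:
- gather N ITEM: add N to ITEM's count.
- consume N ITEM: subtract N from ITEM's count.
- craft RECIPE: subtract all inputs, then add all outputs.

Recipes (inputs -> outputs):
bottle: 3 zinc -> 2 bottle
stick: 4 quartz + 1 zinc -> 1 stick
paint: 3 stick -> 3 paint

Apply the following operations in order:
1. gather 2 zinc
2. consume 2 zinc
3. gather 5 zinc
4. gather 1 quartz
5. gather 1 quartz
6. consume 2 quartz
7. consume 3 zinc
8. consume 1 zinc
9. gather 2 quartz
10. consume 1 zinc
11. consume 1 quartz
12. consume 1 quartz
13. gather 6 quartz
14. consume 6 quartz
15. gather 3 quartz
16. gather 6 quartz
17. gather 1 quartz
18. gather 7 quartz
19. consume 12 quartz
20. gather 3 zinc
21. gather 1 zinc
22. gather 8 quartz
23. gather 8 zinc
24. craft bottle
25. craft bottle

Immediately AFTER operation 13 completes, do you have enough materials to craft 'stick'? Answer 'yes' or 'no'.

After 1 (gather 2 zinc): zinc=2
After 2 (consume 2 zinc): (empty)
After 3 (gather 5 zinc): zinc=5
After 4 (gather 1 quartz): quartz=1 zinc=5
After 5 (gather 1 quartz): quartz=2 zinc=5
After 6 (consume 2 quartz): zinc=5
After 7 (consume 3 zinc): zinc=2
After 8 (consume 1 zinc): zinc=1
After 9 (gather 2 quartz): quartz=2 zinc=1
After 10 (consume 1 zinc): quartz=2
After 11 (consume 1 quartz): quartz=1
After 12 (consume 1 quartz): (empty)
After 13 (gather 6 quartz): quartz=6

Answer: no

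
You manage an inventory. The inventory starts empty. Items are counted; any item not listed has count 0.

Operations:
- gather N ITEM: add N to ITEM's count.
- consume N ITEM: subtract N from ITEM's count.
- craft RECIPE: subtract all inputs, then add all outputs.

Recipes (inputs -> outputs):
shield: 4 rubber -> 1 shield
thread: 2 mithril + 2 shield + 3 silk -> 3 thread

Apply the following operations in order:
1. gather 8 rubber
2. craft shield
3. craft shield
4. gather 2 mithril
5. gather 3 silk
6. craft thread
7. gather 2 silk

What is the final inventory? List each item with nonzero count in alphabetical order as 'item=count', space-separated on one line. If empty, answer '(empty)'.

Answer: silk=2 thread=3

Derivation:
After 1 (gather 8 rubber): rubber=8
After 2 (craft shield): rubber=4 shield=1
After 3 (craft shield): shield=2
After 4 (gather 2 mithril): mithril=2 shield=2
After 5 (gather 3 silk): mithril=2 shield=2 silk=3
After 6 (craft thread): thread=3
After 7 (gather 2 silk): silk=2 thread=3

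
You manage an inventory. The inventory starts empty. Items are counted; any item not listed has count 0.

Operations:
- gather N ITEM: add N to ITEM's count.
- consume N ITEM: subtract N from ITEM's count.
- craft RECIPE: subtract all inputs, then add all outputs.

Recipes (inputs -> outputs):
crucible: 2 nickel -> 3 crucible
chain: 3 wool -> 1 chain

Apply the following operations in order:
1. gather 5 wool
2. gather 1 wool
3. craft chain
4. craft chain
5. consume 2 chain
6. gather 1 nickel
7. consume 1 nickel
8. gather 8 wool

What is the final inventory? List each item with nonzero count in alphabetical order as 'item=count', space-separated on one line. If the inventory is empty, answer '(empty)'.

Answer: wool=8

Derivation:
After 1 (gather 5 wool): wool=5
After 2 (gather 1 wool): wool=6
After 3 (craft chain): chain=1 wool=3
After 4 (craft chain): chain=2
After 5 (consume 2 chain): (empty)
After 6 (gather 1 nickel): nickel=1
After 7 (consume 1 nickel): (empty)
After 8 (gather 8 wool): wool=8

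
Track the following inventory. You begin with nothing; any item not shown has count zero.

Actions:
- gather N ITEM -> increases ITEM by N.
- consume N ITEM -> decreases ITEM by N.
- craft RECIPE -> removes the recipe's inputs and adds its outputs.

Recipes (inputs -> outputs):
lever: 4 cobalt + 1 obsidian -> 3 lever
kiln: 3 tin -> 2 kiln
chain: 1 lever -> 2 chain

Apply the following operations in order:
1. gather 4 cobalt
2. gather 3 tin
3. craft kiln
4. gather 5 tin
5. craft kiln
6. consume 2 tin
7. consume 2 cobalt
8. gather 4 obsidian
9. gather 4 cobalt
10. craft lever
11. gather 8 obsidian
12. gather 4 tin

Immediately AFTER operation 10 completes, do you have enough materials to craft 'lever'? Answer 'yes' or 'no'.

After 1 (gather 4 cobalt): cobalt=4
After 2 (gather 3 tin): cobalt=4 tin=3
After 3 (craft kiln): cobalt=4 kiln=2
After 4 (gather 5 tin): cobalt=4 kiln=2 tin=5
After 5 (craft kiln): cobalt=4 kiln=4 tin=2
After 6 (consume 2 tin): cobalt=4 kiln=4
After 7 (consume 2 cobalt): cobalt=2 kiln=4
After 8 (gather 4 obsidian): cobalt=2 kiln=4 obsidian=4
After 9 (gather 4 cobalt): cobalt=6 kiln=4 obsidian=4
After 10 (craft lever): cobalt=2 kiln=4 lever=3 obsidian=3

Answer: no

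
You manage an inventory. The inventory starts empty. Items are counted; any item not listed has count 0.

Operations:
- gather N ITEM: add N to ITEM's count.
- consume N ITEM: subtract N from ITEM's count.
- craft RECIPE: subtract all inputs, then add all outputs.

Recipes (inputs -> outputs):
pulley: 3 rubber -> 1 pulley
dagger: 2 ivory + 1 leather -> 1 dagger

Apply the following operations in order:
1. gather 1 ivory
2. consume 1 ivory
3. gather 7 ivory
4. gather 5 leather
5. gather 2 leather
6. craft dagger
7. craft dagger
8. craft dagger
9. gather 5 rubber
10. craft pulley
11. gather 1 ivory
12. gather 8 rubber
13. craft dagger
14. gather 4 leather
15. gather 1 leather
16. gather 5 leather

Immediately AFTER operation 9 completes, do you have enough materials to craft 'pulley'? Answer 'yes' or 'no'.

Answer: yes

Derivation:
After 1 (gather 1 ivory): ivory=1
After 2 (consume 1 ivory): (empty)
After 3 (gather 7 ivory): ivory=7
After 4 (gather 5 leather): ivory=7 leather=5
After 5 (gather 2 leather): ivory=7 leather=7
After 6 (craft dagger): dagger=1 ivory=5 leather=6
After 7 (craft dagger): dagger=2 ivory=3 leather=5
After 8 (craft dagger): dagger=3 ivory=1 leather=4
After 9 (gather 5 rubber): dagger=3 ivory=1 leather=4 rubber=5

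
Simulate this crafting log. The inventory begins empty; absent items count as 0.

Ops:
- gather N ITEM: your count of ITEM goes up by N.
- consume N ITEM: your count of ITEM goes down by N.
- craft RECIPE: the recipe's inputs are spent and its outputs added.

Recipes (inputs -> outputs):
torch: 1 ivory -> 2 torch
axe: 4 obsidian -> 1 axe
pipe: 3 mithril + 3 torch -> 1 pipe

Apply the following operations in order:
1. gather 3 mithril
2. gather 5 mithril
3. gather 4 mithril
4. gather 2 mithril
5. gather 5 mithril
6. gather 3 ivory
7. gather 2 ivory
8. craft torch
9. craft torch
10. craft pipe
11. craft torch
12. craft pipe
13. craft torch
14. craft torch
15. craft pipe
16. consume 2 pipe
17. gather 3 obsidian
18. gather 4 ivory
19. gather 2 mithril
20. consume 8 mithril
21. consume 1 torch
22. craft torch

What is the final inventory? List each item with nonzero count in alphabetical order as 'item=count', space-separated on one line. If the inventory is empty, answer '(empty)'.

Answer: ivory=3 mithril=4 obsidian=3 pipe=1 torch=2

Derivation:
After 1 (gather 3 mithril): mithril=3
After 2 (gather 5 mithril): mithril=8
After 3 (gather 4 mithril): mithril=12
After 4 (gather 2 mithril): mithril=14
After 5 (gather 5 mithril): mithril=19
After 6 (gather 3 ivory): ivory=3 mithril=19
After 7 (gather 2 ivory): ivory=5 mithril=19
After 8 (craft torch): ivory=4 mithril=19 torch=2
After 9 (craft torch): ivory=3 mithril=19 torch=4
After 10 (craft pipe): ivory=3 mithril=16 pipe=1 torch=1
After 11 (craft torch): ivory=2 mithril=16 pipe=1 torch=3
After 12 (craft pipe): ivory=2 mithril=13 pipe=2
After 13 (craft torch): ivory=1 mithril=13 pipe=2 torch=2
After 14 (craft torch): mithril=13 pipe=2 torch=4
After 15 (craft pipe): mithril=10 pipe=3 torch=1
After 16 (consume 2 pipe): mithril=10 pipe=1 torch=1
After 17 (gather 3 obsidian): mithril=10 obsidian=3 pipe=1 torch=1
After 18 (gather 4 ivory): ivory=4 mithril=10 obsidian=3 pipe=1 torch=1
After 19 (gather 2 mithril): ivory=4 mithril=12 obsidian=3 pipe=1 torch=1
After 20 (consume 8 mithril): ivory=4 mithril=4 obsidian=3 pipe=1 torch=1
After 21 (consume 1 torch): ivory=4 mithril=4 obsidian=3 pipe=1
After 22 (craft torch): ivory=3 mithril=4 obsidian=3 pipe=1 torch=2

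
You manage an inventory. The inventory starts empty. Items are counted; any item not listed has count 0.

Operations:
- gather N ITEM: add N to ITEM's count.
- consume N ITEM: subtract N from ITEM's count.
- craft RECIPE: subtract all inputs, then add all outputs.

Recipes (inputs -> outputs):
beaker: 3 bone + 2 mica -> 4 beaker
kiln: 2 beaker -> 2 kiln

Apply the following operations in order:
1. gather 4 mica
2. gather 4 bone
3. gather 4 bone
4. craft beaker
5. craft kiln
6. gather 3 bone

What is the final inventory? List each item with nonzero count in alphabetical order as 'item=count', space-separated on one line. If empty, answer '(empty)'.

After 1 (gather 4 mica): mica=4
After 2 (gather 4 bone): bone=4 mica=4
After 3 (gather 4 bone): bone=8 mica=4
After 4 (craft beaker): beaker=4 bone=5 mica=2
After 5 (craft kiln): beaker=2 bone=5 kiln=2 mica=2
After 6 (gather 3 bone): beaker=2 bone=8 kiln=2 mica=2

Answer: beaker=2 bone=8 kiln=2 mica=2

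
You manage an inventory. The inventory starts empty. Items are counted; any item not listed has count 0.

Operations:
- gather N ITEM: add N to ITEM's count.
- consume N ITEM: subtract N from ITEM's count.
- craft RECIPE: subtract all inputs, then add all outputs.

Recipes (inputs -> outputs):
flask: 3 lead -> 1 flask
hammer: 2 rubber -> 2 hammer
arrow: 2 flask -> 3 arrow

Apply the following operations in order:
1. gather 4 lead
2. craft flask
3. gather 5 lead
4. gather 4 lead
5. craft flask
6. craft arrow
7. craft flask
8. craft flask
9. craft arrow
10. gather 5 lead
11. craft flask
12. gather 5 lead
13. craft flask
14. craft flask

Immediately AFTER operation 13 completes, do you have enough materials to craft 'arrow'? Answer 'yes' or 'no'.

After 1 (gather 4 lead): lead=4
After 2 (craft flask): flask=1 lead=1
After 3 (gather 5 lead): flask=1 lead=6
After 4 (gather 4 lead): flask=1 lead=10
After 5 (craft flask): flask=2 lead=7
After 6 (craft arrow): arrow=3 lead=7
After 7 (craft flask): arrow=3 flask=1 lead=4
After 8 (craft flask): arrow=3 flask=2 lead=1
After 9 (craft arrow): arrow=6 lead=1
After 10 (gather 5 lead): arrow=6 lead=6
After 11 (craft flask): arrow=6 flask=1 lead=3
After 12 (gather 5 lead): arrow=6 flask=1 lead=8
After 13 (craft flask): arrow=6 flask=2 lead=5

Answer: yes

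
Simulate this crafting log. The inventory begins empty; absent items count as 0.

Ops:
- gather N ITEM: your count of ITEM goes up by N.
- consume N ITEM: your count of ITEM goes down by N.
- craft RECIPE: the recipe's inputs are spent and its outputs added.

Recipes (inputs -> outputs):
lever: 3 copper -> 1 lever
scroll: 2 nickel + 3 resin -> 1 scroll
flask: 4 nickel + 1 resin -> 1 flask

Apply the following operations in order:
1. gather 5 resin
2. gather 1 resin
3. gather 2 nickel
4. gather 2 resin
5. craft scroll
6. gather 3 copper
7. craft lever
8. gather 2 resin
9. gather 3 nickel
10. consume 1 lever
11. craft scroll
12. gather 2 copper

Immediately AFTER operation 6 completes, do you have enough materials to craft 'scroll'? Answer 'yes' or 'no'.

After 1 (gather 5 resin): resin=5
After 2 (gather 1 resin): resin=6
After 3 (gather 2 nickel): nickel=2 resin=6
After 4 (gather 2 resin): nickel=2 resin=8
After 5 (craft scroll): resin=5 scroll=1
After 6 (gather 3 copper): copper=3 resin=5 scroll=1

Answer: no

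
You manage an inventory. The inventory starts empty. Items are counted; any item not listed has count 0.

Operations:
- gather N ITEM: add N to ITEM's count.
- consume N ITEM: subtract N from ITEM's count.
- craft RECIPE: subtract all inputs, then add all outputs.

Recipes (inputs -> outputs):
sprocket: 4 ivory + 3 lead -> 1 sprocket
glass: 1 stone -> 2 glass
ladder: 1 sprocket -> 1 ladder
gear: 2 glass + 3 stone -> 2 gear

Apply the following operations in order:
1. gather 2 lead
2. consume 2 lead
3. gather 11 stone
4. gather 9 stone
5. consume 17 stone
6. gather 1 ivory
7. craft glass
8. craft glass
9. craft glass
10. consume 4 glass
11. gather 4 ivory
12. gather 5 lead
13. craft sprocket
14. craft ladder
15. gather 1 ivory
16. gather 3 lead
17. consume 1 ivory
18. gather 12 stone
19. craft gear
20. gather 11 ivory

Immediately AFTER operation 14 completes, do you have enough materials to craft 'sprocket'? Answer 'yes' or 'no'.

Answer: no

Derivation:
After 1 (gather 2 lead): lead=2
After 2 (consume 2 lead): (empty)
After 3 (gather 11 stone): stone=11
After 4 (gather 9 stone): stone=20
After 5 (consume 17 stone): stone=3
After 6 (gather 1 ivory): ivory=1 stone=3
After 7 (craft glass): glass=2 ivory=1 stone=2
After 8 (craft glass): glass=4 ivory=1 stone=1
After 9 (craft glass): glass=6 ivory=1
After 10 (consume 4 glass): glass=2 ivory=1
After 11 (gather 4 ivory): glass=2 ivory=5
After 12 (gather 5 lead): glass=2 ivory=5 lead=5
After 13 (craft sprocket): glass=2 ivory=1 lead=2 sprocket=1
After 14 (craft ladder): glass=2 ivory=1 ladder=1 lead=2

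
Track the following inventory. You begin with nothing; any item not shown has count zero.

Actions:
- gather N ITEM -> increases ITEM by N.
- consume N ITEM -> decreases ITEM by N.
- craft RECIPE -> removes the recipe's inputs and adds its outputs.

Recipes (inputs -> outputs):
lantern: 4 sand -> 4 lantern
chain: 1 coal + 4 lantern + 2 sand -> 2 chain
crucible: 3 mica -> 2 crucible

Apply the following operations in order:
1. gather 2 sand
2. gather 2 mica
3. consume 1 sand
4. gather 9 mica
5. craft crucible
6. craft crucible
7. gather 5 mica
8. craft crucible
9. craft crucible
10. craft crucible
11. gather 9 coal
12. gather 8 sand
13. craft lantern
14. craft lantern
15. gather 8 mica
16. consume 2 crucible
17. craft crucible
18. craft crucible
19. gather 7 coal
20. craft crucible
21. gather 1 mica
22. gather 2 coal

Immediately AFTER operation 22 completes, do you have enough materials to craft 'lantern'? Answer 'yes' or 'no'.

After 1 (gather 2 sand): sand=2
After 2 (gather 2 mica): mica=2 sand=2
After 3 (consume 1 sand): mica=2 sand=1
After 4 (gather 9 mica): mica=11 sand=1
After 5 (craft crucible): crucible=2 mica=8 sand=1
After 6 (craft crucible): crucible=4 mica=5 sand=1
After 7 (gather 5 mica): crucible=4 mica=10 sand=1
After 8 (craft crucible): crucible=6 mica=7 sand=1
After 9 (craft crucible): crucible=8 mica=4 sand=1
After 10 (craft crucible): crucible=10 mica=1 sand=1
After 11 (gather 9 coal): coal=9 crucible=10 mica=1 sand=1
After 12 (gather 8 sand): coal=9 crucible=10 mica=1 sand=9
After 13 (craft lantern): coal=9 crucible=10 lantern=4 mica=1 sand=5
After 14 (craft lantern): coal=9 crucible=10 lantern=8 mica=1 sand=1
After 15 (gather 8 mica): coal=9 crucible=10 lantern=8 mica=9 sand=1
After 16 (consume 2 crucible): coal=9 crucible=8 lantern=8 mica=9 sand=1
After 17 (craft crucible): coal=9 crucible=10 lantern=8 mica=6 sand=1
After 18 (craft crucible): coal=9 crucible=12 lantern=8 mica=3 sand=1
After 19 (gather 7 coal): coal=16 crucible=12 lantern=8 mica=3 sand=1
After 20 (craft crucible): coal=16 crucible=14 lantern=8 sand=1
After 21 (gather 1 mica): coal=16 crucible=14 lantern=8 mica=1 sand=1
After 22 (gather 2 coal): coal=18 crucible=14 lantern=8 mica=1 sand=1

Answer: no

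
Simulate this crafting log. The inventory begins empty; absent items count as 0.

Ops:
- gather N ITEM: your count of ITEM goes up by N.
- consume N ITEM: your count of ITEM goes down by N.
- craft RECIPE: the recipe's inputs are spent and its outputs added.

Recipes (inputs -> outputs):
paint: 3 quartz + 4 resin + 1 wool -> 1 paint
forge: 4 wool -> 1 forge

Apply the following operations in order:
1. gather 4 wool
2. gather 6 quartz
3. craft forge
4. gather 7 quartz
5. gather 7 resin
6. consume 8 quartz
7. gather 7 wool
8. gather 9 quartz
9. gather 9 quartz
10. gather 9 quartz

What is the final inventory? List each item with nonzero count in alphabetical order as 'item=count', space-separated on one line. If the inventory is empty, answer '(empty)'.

Answer: forge=1 quartz=32 resin=7 wool=7

Derivation:
After 1 (gather 4 wool): wool=4
After 2 (gather 6 quartz): quartz=6 wool=4
After 3 (craft forge): forge=1 quartz=6
After 4 (gather 7 quartz): forge=1 quartz=13
After 5 (gather 7 resin): forge=1 quartz=13 resin=7
After 6 (consume 8 quartz): forge=1 quartz=5 resin=7
After 7 (gather 7 wool): forge=1 quartz=5 resin=7 wool=7
After 8 (gather 9 quartz): forge=1 quartz=14 resin=7 wool=7
After 9 (gather 9 quartz): forge=1 quartz=23 resin=7 wool=7
After 10 (gather 9 quartz): forge=1 quartz=32 resin=7 wool=7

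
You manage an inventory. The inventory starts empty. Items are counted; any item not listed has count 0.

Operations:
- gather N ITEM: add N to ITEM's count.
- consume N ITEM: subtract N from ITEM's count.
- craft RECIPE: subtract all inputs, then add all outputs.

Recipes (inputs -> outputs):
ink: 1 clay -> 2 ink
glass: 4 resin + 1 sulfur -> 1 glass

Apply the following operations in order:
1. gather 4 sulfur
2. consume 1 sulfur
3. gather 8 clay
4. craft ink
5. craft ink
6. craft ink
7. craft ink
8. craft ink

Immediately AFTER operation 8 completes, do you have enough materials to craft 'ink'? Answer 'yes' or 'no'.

Answer: yes

Derivation:
After 1 (gather 4 sulfur): sulfur=4
After 2 (consume 1 sulfur): sulfur=3
After 3 (gather 8 clay): clay=8 sulfur=3
After 4 (craft ink): clay=7 ink=2 sulfur=3
After 5 (craft ink): clay=6 ink=4 sulfur=3
After 6 (craft ink): clay=5 ink=6 sulfur=3
After 7 (craft ink): clay=4 ink=8 sulfur=3
After 8 (craft ink): clay=3 ink=10 sulfur=3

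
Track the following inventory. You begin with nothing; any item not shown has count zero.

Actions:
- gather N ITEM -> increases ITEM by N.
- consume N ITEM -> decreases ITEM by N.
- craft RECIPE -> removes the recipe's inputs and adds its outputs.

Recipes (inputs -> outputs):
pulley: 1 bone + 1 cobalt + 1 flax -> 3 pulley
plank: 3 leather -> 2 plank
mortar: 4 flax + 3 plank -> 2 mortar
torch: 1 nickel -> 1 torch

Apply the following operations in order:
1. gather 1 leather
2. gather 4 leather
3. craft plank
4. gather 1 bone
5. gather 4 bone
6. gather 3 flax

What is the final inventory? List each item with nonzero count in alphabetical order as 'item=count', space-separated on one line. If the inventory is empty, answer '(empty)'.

Answer: bone=5 flax=3 leather=2 plank=2

Derivation:
After 1 (gather 1 leather): leather=1
After 2 (gather 4 leather): leather=5
After 3 (craft plank): leather=2 plank=2
After 4 (gather 1 bone): bone=1 leather=2 plank=2
After 5 (gather 4 bone): bone=5 leather=2 plank=2
After 6 (gather 3 flax): bone=5 flax=3 leather=2 plank=2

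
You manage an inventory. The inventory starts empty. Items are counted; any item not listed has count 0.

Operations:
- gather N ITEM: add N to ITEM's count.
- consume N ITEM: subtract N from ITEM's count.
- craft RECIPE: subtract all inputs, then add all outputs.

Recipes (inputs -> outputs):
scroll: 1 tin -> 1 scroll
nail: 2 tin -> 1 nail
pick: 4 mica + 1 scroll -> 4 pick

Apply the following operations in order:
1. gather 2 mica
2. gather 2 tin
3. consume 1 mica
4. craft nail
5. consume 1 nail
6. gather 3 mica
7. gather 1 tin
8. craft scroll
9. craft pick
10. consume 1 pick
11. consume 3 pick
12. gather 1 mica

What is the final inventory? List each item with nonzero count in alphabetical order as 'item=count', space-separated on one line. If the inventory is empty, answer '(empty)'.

Answer: mica=1

Derivation:
After 1 (gather 2 mica): mica=2
After 2 (gather 2 tin): mica=2 tin=2
After 3 (consume 1 mica): mica=1 tin=2
After 4 (craft nail): mica=1 nail=1
After 5 (consume 1 nail): mica=1
After 6 (gather 3 mica): mica=4
After 7 (gather 1 tin): mica=4 tin=1
After 8 (craft scroll): mica=4 scroll=1
After 9 (craft pick): pick=4
After 10 (consume 1 pick): pick=3
After 11 (consume 3 pick): (empty)
After 12 (gather 1 mica): mica=1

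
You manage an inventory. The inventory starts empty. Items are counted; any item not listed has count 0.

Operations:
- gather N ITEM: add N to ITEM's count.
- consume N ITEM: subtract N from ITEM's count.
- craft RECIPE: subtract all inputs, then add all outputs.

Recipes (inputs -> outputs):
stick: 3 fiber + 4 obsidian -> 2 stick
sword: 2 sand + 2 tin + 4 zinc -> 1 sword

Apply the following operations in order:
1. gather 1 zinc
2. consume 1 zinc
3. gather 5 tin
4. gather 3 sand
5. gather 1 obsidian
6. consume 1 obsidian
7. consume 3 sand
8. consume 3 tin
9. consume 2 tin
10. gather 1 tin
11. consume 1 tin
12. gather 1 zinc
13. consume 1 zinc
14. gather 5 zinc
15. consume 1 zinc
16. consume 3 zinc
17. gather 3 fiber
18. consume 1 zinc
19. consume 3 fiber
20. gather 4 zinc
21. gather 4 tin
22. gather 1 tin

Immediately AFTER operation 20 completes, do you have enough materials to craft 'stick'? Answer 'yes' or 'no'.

Answer: no

Derivation:
After 1 (gather 1 zinc): zinc=1
After 2 (consume 1 zinc): (empty)
After 3 (gather 5 tin): tin=5
After 4 (gather 3 sand): sand=3 tin=5
After 5 (gather 1 obsidian): obsidian=1 sand=3 tin=5
After 6 (consume 1 obsidian): sand=3 tin=5
After 7 (consume 3 sand): tin=5
After 8 (consume 3 tin): tin=2
After 9 (consume 2 tin): (empty)
After 10 (gather 1 tin): tin=1
After 11 (consume 1 tin): (empty)
After 12 (gather 1 zinc): zinc=1
After 13 (consume 1 zinc): (empty)
After 14 (gather 5 zinc): zinc=5
After 15 (consume 1 zinc): zinc=4
After 16 (consume 3 zinc): zinc=1
After 17 (gather 3 fiber): fiber=3 zinc=1
After 18 (consume 1 zinc): fiber=3
After 19 (consume 3 fiber): (empty)
After 20 (gather 4 zinc): zinc=4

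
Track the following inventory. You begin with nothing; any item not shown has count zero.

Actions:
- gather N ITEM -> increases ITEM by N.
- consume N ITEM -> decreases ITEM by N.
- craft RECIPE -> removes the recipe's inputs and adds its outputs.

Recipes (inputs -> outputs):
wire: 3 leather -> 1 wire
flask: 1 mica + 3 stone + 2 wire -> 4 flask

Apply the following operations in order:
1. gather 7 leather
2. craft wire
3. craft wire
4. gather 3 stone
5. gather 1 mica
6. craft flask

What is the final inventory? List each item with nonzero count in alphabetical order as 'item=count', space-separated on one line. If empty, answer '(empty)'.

After 1 (gather 7 leather): leather=7
After 2 (craft wire): leather=4 wire=1
After 3 (craft wire): leather=1 wire=2
After 4 (gather 3 stone): leather=1 stone=3 wire=2
After 5 (gather 1 mica): leather=1 mica=1 stone=3 wire=2
After 6 (craft flask): flask=4 leather=1

Answer: flask=4 leather=1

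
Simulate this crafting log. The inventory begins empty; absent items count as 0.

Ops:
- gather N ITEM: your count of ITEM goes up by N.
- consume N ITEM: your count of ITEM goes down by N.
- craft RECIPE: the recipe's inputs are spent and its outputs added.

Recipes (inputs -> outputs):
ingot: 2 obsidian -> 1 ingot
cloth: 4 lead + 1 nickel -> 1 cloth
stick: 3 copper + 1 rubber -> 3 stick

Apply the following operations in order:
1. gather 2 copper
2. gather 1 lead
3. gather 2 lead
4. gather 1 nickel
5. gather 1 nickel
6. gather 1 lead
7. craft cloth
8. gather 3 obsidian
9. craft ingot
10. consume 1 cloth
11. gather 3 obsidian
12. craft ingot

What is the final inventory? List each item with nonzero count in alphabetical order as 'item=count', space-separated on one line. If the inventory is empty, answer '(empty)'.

Answer: copper=2 ingot=2 nickel=1 obsidian=2

Derivation:
After 1 (gather 2 copper): copper=2
After 2 (gather 1 lead): copper=2 lead=1
After 3 (gather 2 lead): copper=2 lead=3
After 4 (gather 1 nickel): copper=2 lead=3 nickel=1
After 5 (gather 1 nickel): copper=2 lead=3 nickel=2
After 6 (gather 1 lead): copper=2 lead=4 nickel=2
After 7 (craft cloth): cloth=1 copper=2 nickel=1
After 8 (gather 3 obsidian): cloth=1 copper=2 nickel=1 obsidian=3
After 9 (craft ingot): cloth=1 copper=2 ingot=1 nickel=1 obsidian=1
After 10 (consume 1 cloth): copper=2 ingot=1 nickel=1 obsidian=1
After 11 (gather 3 obsidian): copper=2 ingot=1 nickel=1 obsidian=4
After 12 (craft ingot): copper=2 ingot=2 nickel=1 obsidian=2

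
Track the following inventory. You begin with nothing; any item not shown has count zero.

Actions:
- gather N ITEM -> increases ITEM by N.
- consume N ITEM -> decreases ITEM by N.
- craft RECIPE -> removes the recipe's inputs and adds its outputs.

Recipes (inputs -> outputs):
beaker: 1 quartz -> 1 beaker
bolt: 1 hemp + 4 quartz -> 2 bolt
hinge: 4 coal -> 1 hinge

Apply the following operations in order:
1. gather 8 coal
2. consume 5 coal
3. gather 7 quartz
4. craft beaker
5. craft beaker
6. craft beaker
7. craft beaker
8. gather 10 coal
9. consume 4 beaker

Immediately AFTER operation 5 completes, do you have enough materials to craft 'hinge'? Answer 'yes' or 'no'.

Answer: no

Derivation:
After 1 (gather 8 coal): coal=8
After 2 (consume 5 coal): coal=3
After 3 (gather 7 quartz): coal=3 quartz=7
After 4 (craft beaker): beaker=1 coal=3 quartz=6
After 5 (craft beaker): beaker=2 coal=3 quartz=5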